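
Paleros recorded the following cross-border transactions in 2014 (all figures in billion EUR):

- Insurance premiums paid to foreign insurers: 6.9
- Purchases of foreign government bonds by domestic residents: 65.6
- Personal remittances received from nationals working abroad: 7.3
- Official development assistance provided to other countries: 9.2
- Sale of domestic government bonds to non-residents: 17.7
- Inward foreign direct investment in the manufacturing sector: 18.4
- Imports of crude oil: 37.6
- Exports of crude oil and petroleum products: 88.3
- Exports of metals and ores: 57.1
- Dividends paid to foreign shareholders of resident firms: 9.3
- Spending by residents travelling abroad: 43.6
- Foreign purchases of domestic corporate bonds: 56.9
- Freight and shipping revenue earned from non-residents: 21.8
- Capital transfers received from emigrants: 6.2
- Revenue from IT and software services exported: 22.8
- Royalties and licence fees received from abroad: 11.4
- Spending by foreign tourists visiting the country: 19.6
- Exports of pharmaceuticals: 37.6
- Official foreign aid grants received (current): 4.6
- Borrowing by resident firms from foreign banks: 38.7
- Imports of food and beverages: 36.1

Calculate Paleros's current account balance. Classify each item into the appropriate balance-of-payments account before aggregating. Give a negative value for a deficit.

127.8

Goods: -37.6 + 57.1 - 36.1 + 37.6 + 88.3 = 109.3
Services: 22.8 - 6.9 - 43.6 + 21.8 + 11.4 + 19.6 = 25.1
Primary income: -9.3
Secondary income: 7.3 - 9.2 + 4.6 = 2.7
Current account = 109.3 + 25.1 + (-9.3) + 2.7 = 127.8
(Excluded from the current account — financial account: purchases of foreign government bonds by domestic residents 65.6, sale of domestic government bonds to non-residents 17.7, inward foreign direct investment in the manufacturing sector 18.4, foreign purchases of domestic corporate bonds 56.9, borrowing by resident firms from foreign banks 38.7; capital account: capital transfers received from emigrants 6.2.)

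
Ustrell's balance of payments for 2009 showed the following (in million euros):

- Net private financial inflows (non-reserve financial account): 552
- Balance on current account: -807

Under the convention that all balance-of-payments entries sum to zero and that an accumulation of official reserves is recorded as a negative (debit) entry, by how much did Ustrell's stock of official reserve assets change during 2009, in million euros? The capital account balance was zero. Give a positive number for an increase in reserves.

Official reserve transactions balance = -((-807) + 552) = 255
An accumulation of reserves is recorded as a debit (negative entry), so the change in the stock of reserves is the negative of that balance.
Change in official reserves = -(255) = -255

-255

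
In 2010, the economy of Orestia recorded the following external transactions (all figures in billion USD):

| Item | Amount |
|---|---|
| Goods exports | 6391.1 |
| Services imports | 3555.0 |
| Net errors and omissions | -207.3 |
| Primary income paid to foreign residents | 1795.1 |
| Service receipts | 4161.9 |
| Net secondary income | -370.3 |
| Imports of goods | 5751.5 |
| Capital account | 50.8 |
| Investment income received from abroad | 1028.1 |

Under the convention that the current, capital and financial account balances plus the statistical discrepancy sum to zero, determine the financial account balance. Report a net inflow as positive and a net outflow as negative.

Goods balance = 6391.1 - 5751.5 = 639.6
Services balance = 4161.9 - 3555.0 = 606.9
Trade balance (goods + services) = 639.6 + 606.9 = 1246.5
Net primary income = 1028.1 - 1795.1 = -767.0
Net secondary income = -370.3
Current account = 1246.5 + (-767.0) + (-370.3) = 109.2
Financial account = -(109.2 + 50.8 + (-207.3)) = 47.3

47.3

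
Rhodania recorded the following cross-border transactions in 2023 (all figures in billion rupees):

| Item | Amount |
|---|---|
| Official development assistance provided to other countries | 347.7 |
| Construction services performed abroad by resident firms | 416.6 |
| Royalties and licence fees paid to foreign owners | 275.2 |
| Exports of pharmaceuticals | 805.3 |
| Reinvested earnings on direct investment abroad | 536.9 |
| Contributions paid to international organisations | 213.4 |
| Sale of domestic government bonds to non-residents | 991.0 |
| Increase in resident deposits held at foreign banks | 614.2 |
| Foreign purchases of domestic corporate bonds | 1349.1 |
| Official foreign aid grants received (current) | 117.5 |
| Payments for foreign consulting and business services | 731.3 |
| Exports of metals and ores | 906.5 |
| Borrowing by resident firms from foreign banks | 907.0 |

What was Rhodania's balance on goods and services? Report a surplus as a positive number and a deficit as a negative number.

Goods: 906.5 + 805.3 = 1711.8
Services: -275.2 - 731.3 + 416.6 = -589.9
Trade balance = 1711.8 + (-589.9) = 1121.9
(Excluded from the trade balance — secondary income: official development assistance provided to other countries 347.7, contributions paid to international organisations 213.4, official foreign aid grants received (current) 117.5; primary income: reinvested earnings on direct investment abroad 536.9; financial account: sale of domestic government bonds to non-residents 991.0, increase in resident deposits held at foreign banks 614.2, foreign purchases of domestic corporate bonds 1349.1, borrowing by resident firms from foreign banks 907.0.)

1121.9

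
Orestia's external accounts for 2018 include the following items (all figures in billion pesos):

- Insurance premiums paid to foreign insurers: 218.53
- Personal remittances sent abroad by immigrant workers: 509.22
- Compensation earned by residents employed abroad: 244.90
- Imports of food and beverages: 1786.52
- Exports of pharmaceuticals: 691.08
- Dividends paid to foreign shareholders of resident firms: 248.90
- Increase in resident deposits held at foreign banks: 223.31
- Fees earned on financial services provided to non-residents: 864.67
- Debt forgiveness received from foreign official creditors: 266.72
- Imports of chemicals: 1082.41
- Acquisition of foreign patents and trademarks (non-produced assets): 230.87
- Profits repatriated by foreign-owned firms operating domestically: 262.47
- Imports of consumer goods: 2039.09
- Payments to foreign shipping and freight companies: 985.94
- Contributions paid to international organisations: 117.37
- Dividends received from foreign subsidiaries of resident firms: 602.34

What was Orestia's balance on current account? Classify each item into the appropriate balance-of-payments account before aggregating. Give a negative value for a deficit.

-4847.46

Goods: -1786.52 - 1082.41 - 2039.09 + 691.08 = -4216.94
Services: -218.53 - 985.94 + 864.67 = -339.80
Primary income: 244.90 - 262.47 - 248.90 + 602.34 = 335.87
Secondary income: -117.37 - 509.22 = -626.59
Current account = (-4216.94) + (-339.80) + 335.87 + (-626.59) = -4847.46
(Excluded from the current account — financial account: increase in resident deposits held at foreign banks 223.31; capital account: debt forgiveness received from foreign official creditors 266.72, acquisition of foreign patents and trademarks (non-produced assets) 230.87.)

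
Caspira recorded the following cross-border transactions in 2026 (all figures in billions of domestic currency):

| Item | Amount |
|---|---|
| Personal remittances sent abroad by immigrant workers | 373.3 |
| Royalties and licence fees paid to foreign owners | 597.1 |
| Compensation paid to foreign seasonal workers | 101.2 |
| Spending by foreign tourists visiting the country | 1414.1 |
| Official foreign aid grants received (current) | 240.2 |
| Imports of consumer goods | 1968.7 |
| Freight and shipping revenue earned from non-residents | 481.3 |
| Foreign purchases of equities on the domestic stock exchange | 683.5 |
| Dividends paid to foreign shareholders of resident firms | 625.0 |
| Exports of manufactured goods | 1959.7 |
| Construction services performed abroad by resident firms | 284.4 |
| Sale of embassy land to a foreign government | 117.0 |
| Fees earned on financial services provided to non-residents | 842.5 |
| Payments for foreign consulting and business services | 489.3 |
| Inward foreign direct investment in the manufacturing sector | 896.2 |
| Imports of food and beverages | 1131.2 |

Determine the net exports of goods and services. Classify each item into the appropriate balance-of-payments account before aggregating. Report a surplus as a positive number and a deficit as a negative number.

795.7

Goods: -1131.2 + 1959.7 - 1968.7 = -1140.2
Services: 842.5 - 597.1 + 284.4 - 489.3 + 1414.1 + 481.3 = 1935.9
Trade balance = -1140.2 + 1935.9 = 795.7
(Excluded from the trade balance — secondary income: personal remittances sent abroad by immigrant workers 373.3, official foreign aid grants received (current) 240.2; primary income: compensation paid to foreign seasonal workers 101.2, dividends paid to foreign shareholders of resident firms 625.0; financial account: foreign purchases of equities on the domestic stock exchange 683.5, inward foreign direct investment in the manufacturing sector 896.2; capital account: sale of embassy land to a foreign government 117.0.)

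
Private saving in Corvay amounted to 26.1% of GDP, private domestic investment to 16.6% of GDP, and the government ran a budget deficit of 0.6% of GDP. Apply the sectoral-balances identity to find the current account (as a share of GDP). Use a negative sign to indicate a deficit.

By the sectoral-balances identity, CA = (S_private - I) + (T - G).
Private balance = 26.1 - 16.6 = 9.5
Government balance (T - G) = -0.6
CA = 9.5 + (-0.6) = 8.9

8.9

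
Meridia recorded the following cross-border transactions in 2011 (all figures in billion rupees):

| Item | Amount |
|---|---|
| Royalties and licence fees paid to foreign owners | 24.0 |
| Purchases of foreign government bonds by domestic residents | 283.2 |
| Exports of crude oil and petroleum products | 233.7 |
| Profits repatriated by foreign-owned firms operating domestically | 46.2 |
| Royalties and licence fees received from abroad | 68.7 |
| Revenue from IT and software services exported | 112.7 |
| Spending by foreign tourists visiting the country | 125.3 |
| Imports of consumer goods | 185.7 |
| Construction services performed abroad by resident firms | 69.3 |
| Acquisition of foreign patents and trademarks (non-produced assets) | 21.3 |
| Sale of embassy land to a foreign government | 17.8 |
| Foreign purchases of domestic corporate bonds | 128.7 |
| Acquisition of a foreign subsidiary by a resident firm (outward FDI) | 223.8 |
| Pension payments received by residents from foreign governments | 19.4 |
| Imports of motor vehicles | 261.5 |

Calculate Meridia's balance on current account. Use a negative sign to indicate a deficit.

111.7

Goods: -185.7 - 261.5 + 233.7 = -213.5
Services: 68.7 + 112.7 + 69.3 + 125.3 - 24.0 = 352.0
Primary income: -46.2
Secondary income: 19.4
Current account = (-213.5) + 352.0 + (-46.2) + 19.4 = 111.7
(Excluded from the current account — financial account: purchases of foreign government bonds by domestic residents 283.2, foreign purchases of domestic corporate bonds 128.7, acquisition of a foreign subsidiary by a resident firm (outward FDI) 223.8; capital account: acquisition of foreign patents and trademarks (non-produced assets) 21.3, sale of embassy land to a foreign government 17.8.)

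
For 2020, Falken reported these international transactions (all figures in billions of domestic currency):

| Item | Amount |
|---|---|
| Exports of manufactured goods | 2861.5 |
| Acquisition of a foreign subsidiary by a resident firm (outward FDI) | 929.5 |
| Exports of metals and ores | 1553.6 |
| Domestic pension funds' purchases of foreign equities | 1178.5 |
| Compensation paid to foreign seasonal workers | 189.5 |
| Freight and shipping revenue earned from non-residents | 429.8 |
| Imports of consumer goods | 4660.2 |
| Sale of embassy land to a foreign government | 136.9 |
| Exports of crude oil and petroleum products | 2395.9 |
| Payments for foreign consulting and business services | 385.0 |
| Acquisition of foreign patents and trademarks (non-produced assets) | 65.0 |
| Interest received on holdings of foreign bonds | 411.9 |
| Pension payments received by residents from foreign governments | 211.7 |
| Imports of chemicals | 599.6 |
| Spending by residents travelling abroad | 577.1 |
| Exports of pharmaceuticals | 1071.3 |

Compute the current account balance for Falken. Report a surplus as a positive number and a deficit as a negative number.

Goods: 2395.9 + 1553.6 + 2861.5 - 599.6 + 1071.3 - 4660.2 = 2622.5
Services: -577.1 + 429.8 - 385.0 = -532.3
Primary income: -189.5 + 411.9 = 222.4
Secondary income: 211.7
Current account = 2622.5 + (-532.3) + 222.4 + 211.7 = 2524.3
(Excluded from the current account — financial account: acquisition of a foreign subsidiary by a resident firm (outward FDI) 929.5, domestic pension funds' purchases of foreign equities 1178.5; capital account: sale of embassy land to a foreign government 136.9, acquisition of foreign patents and trademarks (non-produced assets) 65.0.)

2524.3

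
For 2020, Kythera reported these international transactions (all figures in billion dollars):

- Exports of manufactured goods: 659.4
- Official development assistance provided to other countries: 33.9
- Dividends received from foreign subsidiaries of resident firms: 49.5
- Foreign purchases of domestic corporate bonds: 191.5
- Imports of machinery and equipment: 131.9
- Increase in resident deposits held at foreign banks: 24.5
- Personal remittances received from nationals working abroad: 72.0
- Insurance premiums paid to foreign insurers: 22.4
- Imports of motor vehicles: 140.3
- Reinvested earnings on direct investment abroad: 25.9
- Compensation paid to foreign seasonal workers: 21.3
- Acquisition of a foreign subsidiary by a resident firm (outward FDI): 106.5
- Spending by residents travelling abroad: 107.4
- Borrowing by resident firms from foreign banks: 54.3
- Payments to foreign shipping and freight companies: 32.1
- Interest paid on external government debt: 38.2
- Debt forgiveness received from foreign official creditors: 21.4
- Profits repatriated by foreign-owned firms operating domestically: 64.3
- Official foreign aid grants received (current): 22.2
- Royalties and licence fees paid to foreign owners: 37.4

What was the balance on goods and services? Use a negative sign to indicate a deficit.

Goods: 659.4 - 131.9 - 140.3 = 387.2
Services: -32.1 - 107.4 - 22.4 - 37.4 = -199.3
Trade balance = 387.2 + (-199.3) = 187.9
(Excluded from the trade balance — secondary income: official development assistance provided to other countries 33.9, personal remittances received from nationals working abroad 72.0, official foreign aid grants received (current) 22.2; primary income: dividends received from foreign subsidiaries of resident firms 49.5, reinvested earnings on direct investment abroad 25.9, compensation paid to foreign seasonal workers 21.3, interest paid on external government debt 38.2, profits repatriated by foreign-owned firms operating domestically 64.3; financial account: foreign purchases of domestic corporate bonds 191.5, increase in resident deposits held at foreign banks 24.5, acquisition of a foreign subsidiary by a resident firm (outward FDI) 106.5, borrowing by resident firms from foreign banks 54.3; capital account: debt forgiveness received from foreign official creditors 21.4.)

187.9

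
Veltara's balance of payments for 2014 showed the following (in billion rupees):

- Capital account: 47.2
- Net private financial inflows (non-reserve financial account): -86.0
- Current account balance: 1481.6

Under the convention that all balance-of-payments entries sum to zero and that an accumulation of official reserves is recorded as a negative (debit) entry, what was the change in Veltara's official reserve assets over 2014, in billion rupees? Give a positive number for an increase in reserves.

Official reserve transactions balance = -(1481.6 + 47.2 + (-86.0)) = -1442.8
An accumulation of reserves is recorded as a debit (negative entry), so the change in the stock of reserves is the negative of that balance.
Change in official reserves = -(-1442.8) = 1442.8

1442.8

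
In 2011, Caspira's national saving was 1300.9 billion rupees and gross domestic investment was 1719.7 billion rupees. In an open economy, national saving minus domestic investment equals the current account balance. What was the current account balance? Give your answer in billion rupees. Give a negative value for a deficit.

-418.8

CA = S - I = 1300.9 - 1719.7 = -418.8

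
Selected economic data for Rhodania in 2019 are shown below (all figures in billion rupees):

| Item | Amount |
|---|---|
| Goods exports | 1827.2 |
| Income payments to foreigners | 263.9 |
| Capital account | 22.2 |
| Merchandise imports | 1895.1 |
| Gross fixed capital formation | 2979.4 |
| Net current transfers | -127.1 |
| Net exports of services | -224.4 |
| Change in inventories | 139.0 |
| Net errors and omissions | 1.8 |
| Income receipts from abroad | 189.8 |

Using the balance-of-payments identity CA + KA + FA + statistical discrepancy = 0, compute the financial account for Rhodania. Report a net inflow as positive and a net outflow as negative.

Goods balance = 1827.2 - 1895.1 = -67.9
Services balance = -224.4
Trade balance (goods + services) = -67.9 + (-224.4) = -292.3
Net primary income = 189.8 - 263.9 = -74.1
Net secondary income = -127.1
Current account = -292.3 + (-74.1) + (-127.1) = -493.5
Financial account = -(-493.5 + 22.2 + 1.8) = 469.5

469.5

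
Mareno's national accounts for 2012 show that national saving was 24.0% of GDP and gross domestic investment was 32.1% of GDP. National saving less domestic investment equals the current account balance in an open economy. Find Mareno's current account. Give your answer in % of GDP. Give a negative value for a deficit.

-8.1

CA = S - I = 24.0 - 32.1 = -8.1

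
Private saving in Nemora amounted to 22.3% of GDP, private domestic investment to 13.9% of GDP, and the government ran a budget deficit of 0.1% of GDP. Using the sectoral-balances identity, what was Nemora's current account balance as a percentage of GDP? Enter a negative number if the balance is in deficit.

8.3

By the sectoral-balances identity, CA = (S_private - I) + (T - G).
Private balance = 22.3 - 13.9 = 8.4
Government balance (T - G) = -0.1
CA = 8.4 + (-0.1) = 8.3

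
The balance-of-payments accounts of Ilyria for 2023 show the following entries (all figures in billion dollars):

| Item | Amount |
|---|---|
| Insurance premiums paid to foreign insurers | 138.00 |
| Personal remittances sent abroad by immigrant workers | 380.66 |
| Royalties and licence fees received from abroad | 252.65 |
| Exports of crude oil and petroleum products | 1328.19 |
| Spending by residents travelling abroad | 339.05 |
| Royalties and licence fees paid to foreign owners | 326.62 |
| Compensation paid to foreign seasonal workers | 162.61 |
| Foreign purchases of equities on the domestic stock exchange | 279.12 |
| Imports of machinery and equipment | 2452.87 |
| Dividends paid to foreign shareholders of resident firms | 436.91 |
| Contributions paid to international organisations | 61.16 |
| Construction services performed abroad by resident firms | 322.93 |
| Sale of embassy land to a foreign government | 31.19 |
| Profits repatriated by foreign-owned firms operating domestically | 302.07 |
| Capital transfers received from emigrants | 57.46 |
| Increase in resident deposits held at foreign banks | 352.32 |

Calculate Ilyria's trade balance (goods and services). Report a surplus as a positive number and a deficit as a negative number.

Goods: -2452.87 + 1328.19 = -1124.68
Services: -138.00 - 326.62 + 322.93 + 252.65 - 339.05 = -228.09
Trade balance = -1124.68 + (-228.09) = -1352.77
(Excluded from the trade balance — secondary income: personal remittances sent abroad by immigrant workers 380.66, contributions paid to international organisations 61.16; primary income: compensation paid to foreign seasonal workers 162.61, dividends paid to foreign shareholders of resident firms 436.91, profits repatriated by foreign-owned firms operating domestically 302.07; financial account: foreign purchases of equities on the domestic stock exchange 279.12, increase in resident deposits held at foreign banks 352.32; capital account: sale of embassy land to a foreign government 31.19, capital transfers received from emigrants 57.46.)

-1352.77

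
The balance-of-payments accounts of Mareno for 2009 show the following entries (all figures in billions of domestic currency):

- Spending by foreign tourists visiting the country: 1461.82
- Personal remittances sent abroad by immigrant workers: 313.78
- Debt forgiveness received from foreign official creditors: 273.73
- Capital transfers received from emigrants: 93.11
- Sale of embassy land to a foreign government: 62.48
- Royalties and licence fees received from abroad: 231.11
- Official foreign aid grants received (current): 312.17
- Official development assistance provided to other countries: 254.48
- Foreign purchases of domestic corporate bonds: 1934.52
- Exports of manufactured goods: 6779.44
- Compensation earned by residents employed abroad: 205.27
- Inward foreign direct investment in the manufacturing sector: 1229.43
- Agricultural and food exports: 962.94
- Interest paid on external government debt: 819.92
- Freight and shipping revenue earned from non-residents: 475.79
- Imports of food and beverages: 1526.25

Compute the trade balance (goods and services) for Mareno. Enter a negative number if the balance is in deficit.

Goods: 962.94 + 6779.44 - 1526.25 = 6216.13
Services: 231.11 + 1461.82 + 475.79 = 2168.72
Trade balance = 6216.13 + 2168.72 = 8384.85
(Excluded from the trade balance — secondary income: personal remittances sent abroad by immigrant workers 313.78, official foreign aid grants received (current) 312.17, official development assistance provided to other countries 254.48; capital account: debt forgiveness received from foreign official creditors 273.73, capital transfers received from emigrants 93.11, sale of embassy land to a foreign government 62.48; financial account: foreign purchases of domestic corporate bonds 1934.52, inward foreign direct investment in the manufacturing sector 1229.43; primary income: compensation earned by residents employed abroad 205.27, interest paid on external government debt 819.92.)

8384.85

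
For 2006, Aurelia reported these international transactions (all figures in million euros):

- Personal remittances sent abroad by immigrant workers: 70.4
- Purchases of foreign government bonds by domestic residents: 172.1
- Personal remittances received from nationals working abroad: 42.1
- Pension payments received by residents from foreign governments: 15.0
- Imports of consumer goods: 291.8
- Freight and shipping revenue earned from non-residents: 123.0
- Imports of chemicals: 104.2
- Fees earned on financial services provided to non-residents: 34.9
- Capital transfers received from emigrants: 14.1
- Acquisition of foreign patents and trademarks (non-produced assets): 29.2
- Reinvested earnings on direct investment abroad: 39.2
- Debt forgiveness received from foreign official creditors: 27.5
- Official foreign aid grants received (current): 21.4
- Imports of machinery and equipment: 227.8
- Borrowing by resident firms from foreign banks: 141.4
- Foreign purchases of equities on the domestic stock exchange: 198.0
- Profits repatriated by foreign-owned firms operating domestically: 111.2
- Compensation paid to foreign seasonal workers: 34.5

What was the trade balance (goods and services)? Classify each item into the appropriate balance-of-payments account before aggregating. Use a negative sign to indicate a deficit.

-465.9

Goods: -291.8 - 104.2 - 227.8 = -623.8
Services: 34.9 + 123.0 = 157.9
Trade balance = -623.8 + 157.9 = -465.9
(Excluded from the trade balance — secondary income: personal remittances sent abroad by immigrant workers 70.4, personal remittances received from nationals working abroad 42.1, pension payments received by residents from foreign governments 15.0, official foreign aid grants received (current) 21.4; financial account: purchases of foreign government bonds by domestic residents 172.1, borrowing by resident firms from foreign banks 141.4, foreign purchases of equities on the domestic stock exchange 198.0; capital account: capital transfers received from emigrants 14.1, acquisition of foreign patents and trademarks (non-produced assets) 29.2, debt forgiveness received from foreign official creditors 27.5; primary income: reinvested earnings on direct investment abroad 39.2, profits repatriated by foreign-owned firms operating domestically 111.2, compensation paid to foreign seasonal workers 34.5.)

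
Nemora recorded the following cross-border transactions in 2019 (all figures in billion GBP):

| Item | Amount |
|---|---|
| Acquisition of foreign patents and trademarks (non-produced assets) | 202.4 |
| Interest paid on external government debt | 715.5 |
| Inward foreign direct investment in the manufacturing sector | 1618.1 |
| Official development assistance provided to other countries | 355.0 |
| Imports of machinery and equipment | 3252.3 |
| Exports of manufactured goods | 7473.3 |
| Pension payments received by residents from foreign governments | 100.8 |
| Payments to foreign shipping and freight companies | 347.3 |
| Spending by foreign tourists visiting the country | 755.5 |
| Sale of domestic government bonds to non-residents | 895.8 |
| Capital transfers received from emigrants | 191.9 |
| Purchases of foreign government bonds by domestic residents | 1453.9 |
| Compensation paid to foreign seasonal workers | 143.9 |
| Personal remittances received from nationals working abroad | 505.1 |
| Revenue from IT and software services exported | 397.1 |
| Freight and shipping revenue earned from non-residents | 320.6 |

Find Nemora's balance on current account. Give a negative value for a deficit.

4738.4

Goods: -3252.3 + 7473.3 = 4221.0
Services: -347.3 + 755.5 + 397.1 + 320.6 = 1125.9
Primary income: -715.5 - 143.9 = -859.4
Secondary income: 100.8 + 505.1 - 355.0 = 250.9
Current account = 4221.0 + 1125.9 + (-859.4) + 250.9 = 4738.4
(Excluded from the current account — capital account: acquisition of foreign patents and trademarks (non-produced assets) 202.4, capital transfers received from emigrants 191.9; financial account: inward foreign direct investment in the manufacturing sector 1618.1, sale of domestic government bonds to non-residents 895.8, purchases of foreign government bonds by domestic residents 1453.9.)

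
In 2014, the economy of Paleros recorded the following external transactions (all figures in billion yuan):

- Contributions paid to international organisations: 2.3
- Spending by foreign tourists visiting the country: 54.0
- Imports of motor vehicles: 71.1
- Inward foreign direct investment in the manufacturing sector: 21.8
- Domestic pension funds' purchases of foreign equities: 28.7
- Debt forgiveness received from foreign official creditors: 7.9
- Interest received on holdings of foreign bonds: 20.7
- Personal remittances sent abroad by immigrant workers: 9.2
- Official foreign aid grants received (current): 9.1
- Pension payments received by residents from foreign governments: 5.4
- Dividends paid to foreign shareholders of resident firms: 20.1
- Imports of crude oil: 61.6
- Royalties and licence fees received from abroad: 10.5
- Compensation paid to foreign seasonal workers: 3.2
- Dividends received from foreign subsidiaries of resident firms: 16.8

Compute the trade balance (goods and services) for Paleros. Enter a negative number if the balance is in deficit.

Goods: -71.1 - 61.6 = -132.7
Services: 10.5 + 54.0 = 64.5
Trade balance = -132.7 + 64.5 = -68.2
(Excluded from the trade balance — secondary income: contributions paid to international organisations 2.3, personal remittances sent abroad by immigrant workers 9.2, official foreign aid grants received (current) 9.1, pension payments received by residents from foreign governments 5.4; financial account: inward foreign direct investment in the manufacturing sector 21.8, domestic pension funds' purchases of foreign equities 28.7; capital account: debt forgiveness received from foreign official creditors 7.9; primary income: interest received on holdings of foreign bonds 20.7, dividends paid to foreign shareholders of resident firms 20.1, compensation paid to foreign seasonal workers 3.2, dividends received from foreign subsidiaries of resident firms 16.8.)

-68.2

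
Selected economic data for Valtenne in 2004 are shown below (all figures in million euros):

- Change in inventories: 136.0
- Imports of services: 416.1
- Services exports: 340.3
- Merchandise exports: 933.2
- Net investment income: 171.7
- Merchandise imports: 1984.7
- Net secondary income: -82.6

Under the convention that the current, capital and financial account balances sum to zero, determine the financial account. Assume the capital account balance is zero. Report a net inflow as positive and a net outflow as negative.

1038.2

Goods balance = 933.2 - 1984.7 = -1051.5
Services balance = 340.3 - 416.1 = -75.8
Trade balance (goods + services) = -1051.5 + (-75.8) = -1127.3
Net primary income = 171.7
Net secondary income = -82.6
Current account = -1127.3 + 171.7 + (-82.6) = -1038.2
Financial account = -(-1038.2) = 1038.2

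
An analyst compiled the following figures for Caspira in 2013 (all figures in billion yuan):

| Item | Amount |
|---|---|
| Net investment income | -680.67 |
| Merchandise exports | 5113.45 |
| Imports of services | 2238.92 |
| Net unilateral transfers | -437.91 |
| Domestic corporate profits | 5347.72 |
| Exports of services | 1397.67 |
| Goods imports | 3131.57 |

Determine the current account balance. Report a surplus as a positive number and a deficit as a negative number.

22.05

Goods balance = 5113.45 - 3131.57 = 1981.88
Services balance = 1397.67 - 2238.92 = -841.25
Trade balance (goods + services) = 1981.88 + (-841.25) = 1140.63
Net primary income = -680.67
Net secondary income = -437.91
Current account = 1140.63 + (-680.67) + (-437.91) = 22.05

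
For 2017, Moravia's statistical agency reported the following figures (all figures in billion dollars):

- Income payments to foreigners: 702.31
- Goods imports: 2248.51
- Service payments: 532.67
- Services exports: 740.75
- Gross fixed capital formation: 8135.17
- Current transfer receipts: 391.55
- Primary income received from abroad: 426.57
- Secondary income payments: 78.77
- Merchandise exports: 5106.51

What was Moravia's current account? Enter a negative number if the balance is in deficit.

3103.12

Goods balance = 5106.51 - 2248.51 = 2858.00
Services balance = 740.75 - 532.67 = 208.08
Trade balance (goods + services) = 2858.00 + 208.08 = 3066.08
Net primary income = 426.57 - 702.31 = -275.74
Net secondary income = 391.55 - 78.77 = 312.78
Current account = 3066.08 + (-275.74) + 312.78 = 3103.12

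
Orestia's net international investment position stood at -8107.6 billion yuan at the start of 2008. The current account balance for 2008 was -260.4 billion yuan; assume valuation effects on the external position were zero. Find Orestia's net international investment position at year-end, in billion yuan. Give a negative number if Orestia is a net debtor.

-8368.0

With no valuation effects, change in NIIP = current account = -260.4
End-of-year NIIP = -8107.6 + (-260.4) = -8368.0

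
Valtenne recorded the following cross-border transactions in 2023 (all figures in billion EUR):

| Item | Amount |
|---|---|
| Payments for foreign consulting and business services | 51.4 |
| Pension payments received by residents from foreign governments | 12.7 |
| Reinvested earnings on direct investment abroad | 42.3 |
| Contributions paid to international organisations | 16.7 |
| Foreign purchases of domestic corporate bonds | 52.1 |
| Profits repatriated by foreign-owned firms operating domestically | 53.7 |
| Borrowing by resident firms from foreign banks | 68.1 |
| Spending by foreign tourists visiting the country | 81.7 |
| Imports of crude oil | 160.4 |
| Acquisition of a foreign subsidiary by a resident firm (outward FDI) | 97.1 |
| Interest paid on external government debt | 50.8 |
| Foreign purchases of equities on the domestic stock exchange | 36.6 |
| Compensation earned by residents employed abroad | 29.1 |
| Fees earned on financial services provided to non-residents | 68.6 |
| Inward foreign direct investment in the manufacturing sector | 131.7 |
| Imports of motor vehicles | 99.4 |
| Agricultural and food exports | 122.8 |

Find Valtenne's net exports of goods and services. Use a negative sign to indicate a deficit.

Goods: 122.8 - 160.4 - 99.4 = -137.0
Services: 68.6 + 81.7 - 51.4 = 98.9
Trade balance = -137.0 + 98.9 = -38.1
(Excluded from the trade balance — secondary income: pension payments received by residents from foreign governments 12.7, contributions paid to international organisations 16.7; primary income: reinvested earnings on direct investment abroad 42.3, profits repatriated by foreign-owned firms operating domestically 53.7, interest paid on external government debt 50.8, compensation earned by residents employed abroad 29.1; financial account: foreign purchases of domestic corporate bonds 52.1, borrowing by resident firms from foreign banks 68.1, acquisition of a foreign subsidiary by a resident firm (outward FDI) 97.1, foreign purchases of equities on the domestic stock exchange 36.6, inward foreign direct investment in the manufacturing sector 131.7.)

-38.1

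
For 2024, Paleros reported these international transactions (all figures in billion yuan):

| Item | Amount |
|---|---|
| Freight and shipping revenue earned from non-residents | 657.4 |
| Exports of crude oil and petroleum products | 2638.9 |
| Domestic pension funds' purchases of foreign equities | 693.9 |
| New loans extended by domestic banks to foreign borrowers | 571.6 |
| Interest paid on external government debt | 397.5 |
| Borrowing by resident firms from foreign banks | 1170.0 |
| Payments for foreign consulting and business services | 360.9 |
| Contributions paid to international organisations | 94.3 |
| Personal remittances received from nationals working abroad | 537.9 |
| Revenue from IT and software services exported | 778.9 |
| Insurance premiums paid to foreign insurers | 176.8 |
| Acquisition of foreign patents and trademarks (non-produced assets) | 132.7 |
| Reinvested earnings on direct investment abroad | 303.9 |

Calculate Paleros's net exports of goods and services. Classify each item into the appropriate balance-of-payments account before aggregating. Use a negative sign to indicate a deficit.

Goods: 2638.9
Services: 778.9 - 176.8 + 657.4 - 360.9 = 898.6
Trade balance = 2638.9 + 898.6 = 3537.5
(Excluded from the trade balance — financial account: domestic pension funds' purchases of foreign equities 693.9, new loans extended by domestic banks to foreign borrowers 571.6, borrowing by resident firms from foreign banks 1170.0; primary income: interest paid on external government debt 397.5, reinvested earnings on direct investment abroad 303.9; secondary income: contributions paid to international organisations 94.3, personal remittances received from nationals working abroad 537.9; capital account: acquisition of foreign patents and trademarks (non-produced assets) 132.7.)

3537.5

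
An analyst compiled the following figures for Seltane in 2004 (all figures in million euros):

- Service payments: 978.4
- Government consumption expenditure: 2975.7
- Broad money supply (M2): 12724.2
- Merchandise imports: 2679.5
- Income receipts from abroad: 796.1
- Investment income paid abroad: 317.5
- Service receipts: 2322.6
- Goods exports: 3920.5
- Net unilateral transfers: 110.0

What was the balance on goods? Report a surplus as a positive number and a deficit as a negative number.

1241.0

Goods balance = 3920.5 - 2679.5 = 1241.0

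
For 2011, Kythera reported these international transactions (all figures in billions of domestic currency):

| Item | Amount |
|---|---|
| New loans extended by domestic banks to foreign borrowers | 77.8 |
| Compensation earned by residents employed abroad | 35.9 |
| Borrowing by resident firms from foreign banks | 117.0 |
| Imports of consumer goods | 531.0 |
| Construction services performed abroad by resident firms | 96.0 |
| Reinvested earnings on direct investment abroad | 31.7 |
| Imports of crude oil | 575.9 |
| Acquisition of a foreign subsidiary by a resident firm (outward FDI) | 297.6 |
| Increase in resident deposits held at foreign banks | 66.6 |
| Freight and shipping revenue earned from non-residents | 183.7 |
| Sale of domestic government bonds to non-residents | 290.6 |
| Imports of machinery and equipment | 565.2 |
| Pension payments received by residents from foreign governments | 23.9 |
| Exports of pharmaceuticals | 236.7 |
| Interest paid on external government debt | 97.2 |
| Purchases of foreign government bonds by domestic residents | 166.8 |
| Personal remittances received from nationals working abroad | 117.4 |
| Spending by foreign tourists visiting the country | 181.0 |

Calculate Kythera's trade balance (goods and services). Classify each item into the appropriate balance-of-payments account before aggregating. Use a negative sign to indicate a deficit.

-974.7

Goods: -531.0 + 236.7 - 575.9 - 565.2 = -1435.4
Services: 96.0 + 183.7 + 181.0 = 460.7
Trade balance = -1435.4 + 460.7 = -974.7
(Excluded from the trade balance — financial account: new loans extended by domestic banks to foreign borrowers 77.8, borrowing by resident firms from foreign banks 117.0, acquisition of a foreign subsidiary by a resident firm (outward FDI) 297.6, increase in resident deposits held at foreign banks 66.6, sale of domestic government bonds to non-residents 290.6, purchases of foreign government bonds by domestic residents 166.8; primary income: compensation earned by residents employed abroad 35.9, reinvested earnings on direct investment abroad 31.7, interest paid on external government debt 97.2; secondary income: pension payments received by residents from foreign governments 23.9, personal remittances received from nationals working abroad 117.4.)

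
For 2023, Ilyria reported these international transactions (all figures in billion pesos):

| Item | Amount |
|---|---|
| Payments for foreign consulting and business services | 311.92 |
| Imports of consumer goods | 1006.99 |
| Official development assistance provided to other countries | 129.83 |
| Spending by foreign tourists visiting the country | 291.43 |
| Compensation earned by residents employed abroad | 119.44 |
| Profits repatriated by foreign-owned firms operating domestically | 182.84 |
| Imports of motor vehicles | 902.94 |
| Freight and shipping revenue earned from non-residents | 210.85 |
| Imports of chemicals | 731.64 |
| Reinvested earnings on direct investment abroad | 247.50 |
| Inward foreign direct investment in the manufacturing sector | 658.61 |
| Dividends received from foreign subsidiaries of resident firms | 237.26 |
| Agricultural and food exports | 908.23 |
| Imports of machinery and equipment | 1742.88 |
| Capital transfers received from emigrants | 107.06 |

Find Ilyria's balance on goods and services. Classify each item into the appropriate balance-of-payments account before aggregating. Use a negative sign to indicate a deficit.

Goods: -902.94 + 908.23 - 1006.99 - 731.64 - 1742.88 = -3476.22
Services: 210.85 + 291.43 - 311.92 = 190.36
Trade balance = -3476.22 + 190.36 = -3285.86
(Excluded from the trade balance — secondary income: official development assistance provided to other countries 129.83; primary income: compensation earned by residents employed abroad 119.44, profits repatriated by foreign-owned firms operating domestically 182.84, reinvested earnings on direct investment abroad 247.50, dividends received from foreign subsidiaries of resident firms 237.26; financial account: inward foreign direct investment in the manufacturing sector 658.61; capital account: capital transfers received from emigrants 107.06.)

-3285.86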